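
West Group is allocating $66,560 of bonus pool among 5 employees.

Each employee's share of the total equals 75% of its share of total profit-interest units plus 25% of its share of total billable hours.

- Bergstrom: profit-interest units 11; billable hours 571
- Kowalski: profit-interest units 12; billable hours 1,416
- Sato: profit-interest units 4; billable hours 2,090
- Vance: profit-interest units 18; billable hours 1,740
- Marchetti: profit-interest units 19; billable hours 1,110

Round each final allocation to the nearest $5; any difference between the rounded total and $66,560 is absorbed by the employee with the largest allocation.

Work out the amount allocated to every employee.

Totals — profit-interest units 64, billable hours 6,927.
Blended shares (75% profit-interest units + 25% billable hours): Bergstrom 0.1495; Kowalski 0.1917; Sato 0.1223; Vance 0.2737; Marchetti 0.2627.
Raw shares: Bergstrom 9,951.65; Kowalski 12,761.51; Sato 8,140.59; Vance 18,219.82; Marchetti 17,486.44.
At nearest $5: Bergstrom $9,950; Kowalski $12,760; Sato $8,140; Vance $18,220; Marchetti $17,485. Sum = $66,555.
Difference $66,560 − $66,555 = +$5 applied to largest allocation (Vance): Vance becomes $18,225.

Bergstrom: $9,950; Kowalski: $12,760; Sato: $8,140; Vance: $18,225; Marchetti: $17,485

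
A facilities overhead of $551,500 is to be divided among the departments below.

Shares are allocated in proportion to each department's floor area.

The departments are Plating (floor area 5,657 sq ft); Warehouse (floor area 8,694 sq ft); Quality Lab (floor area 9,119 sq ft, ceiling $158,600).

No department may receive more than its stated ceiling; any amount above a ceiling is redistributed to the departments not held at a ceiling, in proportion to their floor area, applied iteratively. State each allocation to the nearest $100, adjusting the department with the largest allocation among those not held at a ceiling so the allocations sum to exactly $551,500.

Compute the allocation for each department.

Total floor area = 23,470.
Proportional shares (ignoring caps): Plating 132,928.65; Warehouse 204,292.33; Quality Lab 214,279.02.
Held at cap: Quality Lab ($158,600); remaining pool $392,900 reallocated over remaining floor area 14,351.
Shares after redistribution: Plating 154,876.68 → $154,900; Warehouse 238,023.32 → $238,000.

Plating: $154,900 · Warehouse: $238,000 · Quality Lab: $158,600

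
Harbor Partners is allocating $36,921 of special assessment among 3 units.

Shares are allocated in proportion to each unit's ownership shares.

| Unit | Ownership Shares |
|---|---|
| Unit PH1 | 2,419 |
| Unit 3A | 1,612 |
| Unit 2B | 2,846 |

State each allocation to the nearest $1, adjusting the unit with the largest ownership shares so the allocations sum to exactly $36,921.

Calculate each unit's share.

Sum of ownership shares: 2,419 + 1,612 + 2,846 = 6,877.
Unrounded shares: Unit PH1 12,987.04; Unit 3A 8,654.45; Unit 2B 15,279.51.
After rounding ($1): Unit PH1 $12,987; Unit 3A $8,654; Unit 2B $15,280. Sum = $36,921.
Sum already equals the total — no adjustment.

Unit PH1: $12,987 · Unit 3A: $8,654 · Unit 2B: $15,280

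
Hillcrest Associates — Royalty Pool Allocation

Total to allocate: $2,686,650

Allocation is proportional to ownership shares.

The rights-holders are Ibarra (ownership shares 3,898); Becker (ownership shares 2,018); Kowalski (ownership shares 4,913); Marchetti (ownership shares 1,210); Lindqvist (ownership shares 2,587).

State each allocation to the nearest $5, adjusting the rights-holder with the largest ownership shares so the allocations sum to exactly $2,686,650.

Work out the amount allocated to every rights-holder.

Ibarra: $716,025; Becker: $370,685; Kowalski: $902,470; Marchetti: $222,265; Lindqvist: $475,205

Sum of ownership shares: 3,898 + 2,018 + 4,913 + 1,210 + 2,587 = 14,626.
Raw shares: Ibarra 716,023.64; Becker 370,686.43; Kowalski 902,468.99; Marchetti 222,264.90; Lindqvist 475,206.04.
Rounded to nearest $5: Ibarra $716,025; Becker $370,685; Kowalski $902,470; Marchetti $222,265; Lindqvist $475,205. Sum = $2,686,650.
Sum already equals the total — no adjustment.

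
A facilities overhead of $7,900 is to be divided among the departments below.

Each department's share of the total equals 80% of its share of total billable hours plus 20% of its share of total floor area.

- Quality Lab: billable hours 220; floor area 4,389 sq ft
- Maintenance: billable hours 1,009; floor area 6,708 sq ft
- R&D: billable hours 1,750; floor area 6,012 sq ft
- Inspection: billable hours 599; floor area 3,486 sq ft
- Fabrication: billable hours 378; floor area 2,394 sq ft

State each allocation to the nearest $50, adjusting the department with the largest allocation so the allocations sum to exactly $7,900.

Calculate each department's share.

Quality Lab: $650 | Maintenance: $2,050 | R&D: $3,250 | Inspection: $1,200 | Fabrication: $750

Billable hours total 3,956; floor area total 22,989.
Composite weights (80% billable hours + 20% floor area): Quality Lab 0.0827; Maintenance 0.2624; R&D 0.4062; Inspection 0.1515; Fabrication 0.0973.
Pro-rata amounts: Quality Lab 653.12; Maintenance 2,072.98; R&D 3,208.95; Inspection 1,196.53; Fabrication 768.42.
After rounding ($50): Quality Lab $650; Maintenance $2,050; R&D $3,200; Inspection $1,200; Fabrication $750. Sum = $7,850.
Difference $7,900 − $7,850 = +$50 applied to largest allocation (R&D): R&D becomes $3,250.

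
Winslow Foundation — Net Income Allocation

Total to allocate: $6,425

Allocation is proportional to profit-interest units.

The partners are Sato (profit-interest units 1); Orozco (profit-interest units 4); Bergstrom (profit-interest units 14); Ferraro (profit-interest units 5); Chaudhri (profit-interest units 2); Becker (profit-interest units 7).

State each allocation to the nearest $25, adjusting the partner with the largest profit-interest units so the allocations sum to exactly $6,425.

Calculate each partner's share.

Combined profit-interest units = 33.
Pro-rata amounts: Sato 1/33 × $6,425 = 194.70; Orozco 4/33 × $6,425 = 778.79; Bergstrom 14/33 × $6,425 = 2,725.76; Ferraro 5/33 × $6,425 = 973.48; Chaudhri 2/33 × $6,425 = 389.39; Becker 7/33 × $6,425 = 1,362.88.
After rounding ($25): Sato $200; Orozco $775; Bergstrom $2,725; Ferraro $975; Chaudhri $400; Becker $1,375. Sum = $6,450.
Difference $6,425 − $6,450 = −$25 applied to largest profit-interest units (Bergstrom): Bergstrom becomes $2,700.

Sato: $200; Orozco: $775; Bergstrom: $2,700; Ferraro: $975; Chaudhri: $400; Becker: $1,375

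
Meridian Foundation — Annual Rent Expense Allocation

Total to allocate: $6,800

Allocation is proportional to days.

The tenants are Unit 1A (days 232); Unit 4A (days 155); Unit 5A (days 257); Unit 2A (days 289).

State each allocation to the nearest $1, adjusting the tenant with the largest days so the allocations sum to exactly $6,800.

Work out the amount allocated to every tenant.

Days total: 232 + 155 + 257 + 289 = 933.
Unrounded shares: Unit 1A 1,690.89; Unit 4A 1,129.69; Unit 5A 1,873.10; Unit 2A 2,106.32.
Rounded to nearest $1: Unit 1A $1,691; Unit 4A $1,130; Unit 5A $1,873; Unit 2A $2,106. Sum = $6,800.
No rounding difference to absorb.

Unit 1A: $1,691; Unit 4A: $1,130; Unit 5A: $1,873; Unit 2A: $2,106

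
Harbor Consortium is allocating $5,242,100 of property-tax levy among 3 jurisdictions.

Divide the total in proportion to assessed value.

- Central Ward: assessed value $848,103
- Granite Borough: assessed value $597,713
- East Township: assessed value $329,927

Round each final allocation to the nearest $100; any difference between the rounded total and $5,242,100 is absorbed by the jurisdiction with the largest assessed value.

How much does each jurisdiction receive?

Central Ward: $2,503,600; Granite Borough: $1,764,500; East Township: $974,000

Combined assessed value = 1,775,743.
Unrounded shares: Central Ward 848,103/1,775,743 × $5,242,100 = 2,503,651.00; Granite Borough 597,713/1,775,743 × $5,242,100 = 1,764,484.68; East Township 329,927/1,775,743 × $5,242,100 = 973,964.32.
After rounding ($100): Central Ward $2,503,700; Granite Borough $1,764,500; East Township $974,000. Sum = $5,242,200.
Difference $5,242,100 − $5,242,200 = −$100 applied to largest assessed value (Central Ward): Central Ward becomes $2,503,600.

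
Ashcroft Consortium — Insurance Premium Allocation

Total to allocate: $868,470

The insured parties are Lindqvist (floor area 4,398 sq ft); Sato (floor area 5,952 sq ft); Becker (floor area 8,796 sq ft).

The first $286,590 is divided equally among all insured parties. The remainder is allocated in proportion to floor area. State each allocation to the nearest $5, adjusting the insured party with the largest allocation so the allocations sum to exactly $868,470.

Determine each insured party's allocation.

$286,590 shared equally gives $95,530 per insured party.
Remainder $581,880 by floor area (total 19,146): Lindqvist 133,662.81 → $133,665; Sato 180,891.56 → $180,890; Becker 267,325.63 → $267,325.
Totals: Lindqvist $95,530 + $133,665 = $229,195; Sato $95,530 + $180,890 = $276,420; Becker $95,530 + $267,325 = $362,855.

Lindqvist: $229,195 · Sato: $276,420 · Becker: $362,855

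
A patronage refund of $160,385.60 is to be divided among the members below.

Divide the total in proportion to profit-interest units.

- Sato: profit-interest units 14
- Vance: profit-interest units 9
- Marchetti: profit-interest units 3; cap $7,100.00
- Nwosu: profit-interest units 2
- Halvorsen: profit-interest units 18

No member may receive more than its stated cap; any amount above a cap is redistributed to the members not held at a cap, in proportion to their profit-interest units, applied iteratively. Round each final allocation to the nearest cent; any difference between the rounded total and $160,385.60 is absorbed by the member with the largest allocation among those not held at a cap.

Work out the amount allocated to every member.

Combined profit-interest units = 46.
Pro-rata shares before constraints: Sato 48,813.0087; Vance 31,379.7913; Marchetti 10,459.9304; Nwosu 6,973.2870; Halvorsen 62,759.5826.
Held at cap: Marchetti ($7,100.00); residual $153,285.60 reallocated over remaining profit-interest units 43.
Remaining shares: Sato 49,906.9395 → $49,906.94; Vance 32,083.0326 → $32,083.03; Nwosu 7,129.5628 → $7,129.56; Halvorsen 64,166.0651 → $64,166.07.

Sato: $49,906.94 · Vance: $32,083.03 · Marchetti: $7,100.00 · Nwosu: $7,129.56 · Halvorsen: $64,166.07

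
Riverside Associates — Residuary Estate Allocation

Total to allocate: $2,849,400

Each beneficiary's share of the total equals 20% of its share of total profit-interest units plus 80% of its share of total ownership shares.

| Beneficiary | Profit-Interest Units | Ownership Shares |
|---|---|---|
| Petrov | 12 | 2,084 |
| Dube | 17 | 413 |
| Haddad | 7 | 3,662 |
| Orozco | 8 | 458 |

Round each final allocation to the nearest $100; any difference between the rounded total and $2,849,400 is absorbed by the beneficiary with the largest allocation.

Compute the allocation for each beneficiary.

Petrov: $873,300 · Dube: $362,500 · Haddad: $1,352,200 · Orozco: $261,400

Totals — profit-interest units 44, ownership shares 6,617.
Combined weights (20% profit-interest units + 80% ownership shares): Petrov 0.3065; Dube 0.1272; Haddad 0.4746; Orozco 0.0917.
Pro-rata amounts: Petrov 873,348.32; Dube 362,457.13; Haddad 1,352,201.53; Orozco 261,393.02.
After rounding ($100): Petrov $873,300; Dube $362,500; Haddad $1,352,200; Orozco $261,400. Sum = $2,849,400.
No rounding difference to absorb.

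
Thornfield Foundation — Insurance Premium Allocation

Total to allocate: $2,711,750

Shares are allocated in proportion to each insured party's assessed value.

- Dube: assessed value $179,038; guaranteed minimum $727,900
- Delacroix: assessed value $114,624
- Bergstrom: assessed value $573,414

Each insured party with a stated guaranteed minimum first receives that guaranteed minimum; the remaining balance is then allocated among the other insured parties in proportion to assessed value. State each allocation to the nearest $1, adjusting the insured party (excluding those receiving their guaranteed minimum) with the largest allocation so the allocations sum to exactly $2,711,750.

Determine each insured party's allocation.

Minimums first: Dube $727,900. Remaining pool $1,983,850.
Remaining pool split over remaining assessed value 688,038: Delacroix 330,500.38 → $330,500; Bergstrom 1,653,349.62 → $1,653,350.

Dube: $727,900 | Delacroix: $330,500 | Bergstrom: $1,653,350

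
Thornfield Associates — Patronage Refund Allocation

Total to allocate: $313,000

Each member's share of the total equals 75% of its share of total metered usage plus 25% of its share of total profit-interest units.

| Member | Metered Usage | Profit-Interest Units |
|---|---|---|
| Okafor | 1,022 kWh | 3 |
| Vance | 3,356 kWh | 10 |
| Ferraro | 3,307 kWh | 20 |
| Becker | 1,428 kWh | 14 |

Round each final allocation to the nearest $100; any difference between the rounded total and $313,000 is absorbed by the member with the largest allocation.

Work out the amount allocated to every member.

Metered usage total 9,113; profit-interest units total 47.
Composite weights (75% metered usage + 25% profit-interest units): Okafor 0.1001; Vance 0.3294; Ferraro 0.3785; Becker 0.1920.
Raw shares: Okafor 31,321.30; Vance 103,099.17; Ferraro 118,485.87; Becker 60,093.65.
At nearest $100: Okafor $31,300; Vance $103,100; Ferraro $118,500; Becker $60,100. Sum = $313,000.
No rounding difference to absorb.

Okafor: $31,300 | Vance: $103,100 | Ferraro: $118,500 | Becker: $60,100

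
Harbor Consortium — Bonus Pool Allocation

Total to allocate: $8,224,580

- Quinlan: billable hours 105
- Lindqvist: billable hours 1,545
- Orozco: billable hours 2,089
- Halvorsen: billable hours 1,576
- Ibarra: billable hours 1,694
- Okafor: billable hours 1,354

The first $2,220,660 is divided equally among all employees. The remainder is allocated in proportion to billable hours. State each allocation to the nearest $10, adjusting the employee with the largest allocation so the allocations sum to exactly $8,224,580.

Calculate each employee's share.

Quinlan: $445,490 | Lindqvist: $1,479,290 | Orozco: $1,869,830 | Halvorsen: $1,501,540 | Ibarra: $1,586,260 | Okafor: $1,342,170

Equal tier: $2,220,660 ÷ 6 = $370,110 apiece.
Remainder $6,003,920 by billable hours (total 8,363): Quinlan 75,381.04 → $75,380; Lindqvist 1,109,178.09 → $1,109,180; Orozco 1,499,723.65 → $1,499,720; Halvorsen 1,131,433.45 → $1,131,430; Ibarra 1,216,147.37 → $1,216,150; Okafor 972,056.40 → $972,060.
Totals: Quinlan $370,110 + $75,380 = $445,490; Lindqvist $370,110 + $1,109,180 = $1,479,290; Orozco $370,110 + $1,499,720 = $1,869,830; Halvorsen $370,110 + $1,131,430 = $1,501,540; Ibarra $370,110 + $1,216,150 = $1,586,260; Okafor $370,110 + $972,060 = $1,342,170.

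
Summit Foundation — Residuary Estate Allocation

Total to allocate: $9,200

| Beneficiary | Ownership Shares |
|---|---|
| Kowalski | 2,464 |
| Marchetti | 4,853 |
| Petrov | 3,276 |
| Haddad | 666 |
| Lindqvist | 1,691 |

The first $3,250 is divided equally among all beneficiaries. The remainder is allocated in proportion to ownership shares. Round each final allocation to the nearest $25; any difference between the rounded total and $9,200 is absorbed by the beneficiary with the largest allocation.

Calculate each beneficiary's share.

Kowalski: $1,775; Marchetti: $2,900; Petrov: $2,150; Haddad: $950; Lindqvist: $1,425

$3,250 shared equally gives $650 per beneficiary.
Remainder $5,950 by ownership shares (total 12,950): Kowalski 1,132.11 → $1,125; Marchetti 2,229.76 → $2,225; Petrov 1,505.19 → $1,500; Haddad 306.00 → $300; Lindqvist 776.95 → $775.
Rounding difference +$25 on remainder applied to Marchetti.
Totals: Kowalski $650 + $1,125 = $1,775; Marchetti $650 + $2,250 = $2,900; Petrov $650 + $1,500 = $2,150; Haddad $650 + $300 = $950; Lindqvist $650 + $775 = $1,425.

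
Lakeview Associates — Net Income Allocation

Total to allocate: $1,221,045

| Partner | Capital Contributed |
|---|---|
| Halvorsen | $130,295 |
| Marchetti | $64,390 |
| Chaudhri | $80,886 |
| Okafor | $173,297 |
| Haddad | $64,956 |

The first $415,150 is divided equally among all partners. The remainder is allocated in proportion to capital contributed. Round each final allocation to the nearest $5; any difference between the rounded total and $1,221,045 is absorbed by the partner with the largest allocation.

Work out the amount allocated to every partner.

Equal tier: $415,150 ÷ 5 = $83,030 apiece.
Remainder $805,895 by capital contributed (total 513,824): Halvorsen 204,358.09 → $204,360; Marchetti 100,990.96 → $100,990; Chaudhri 126,863.72 → $126,865; Okafor 271,803.55 → $271,805; Haddad 101,878.69 → $101,880.
Rounding difference −$5 on remainder applied to Okafor.
Totals: Halvorsen $83,030 + $204,360 = $287,390; Marchetti $83,030 + $100,990 = $184,020; Chaudhri $83,030 + $126,865 = $209,895; Okafor $83,030 + $271,800 = $354,830; Haddad $83,030 + $101,880 = $184,910.

Halvorsen: $287,390; Marchetti: $184,020; Chaudhri: $209,895; Okafor: $354,830; Haddad: $184,910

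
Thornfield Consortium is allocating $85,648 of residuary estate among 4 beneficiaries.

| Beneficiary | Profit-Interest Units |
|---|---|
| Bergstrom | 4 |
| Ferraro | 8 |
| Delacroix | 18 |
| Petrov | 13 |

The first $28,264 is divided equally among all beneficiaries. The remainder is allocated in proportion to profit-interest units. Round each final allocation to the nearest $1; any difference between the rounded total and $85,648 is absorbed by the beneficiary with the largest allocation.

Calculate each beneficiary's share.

First tranche $28,264 split equally: $7,066 each.
Remainder $57,384 by profit-interest units (total 43): Bergstrom 5,338.05 → $5,338; Ferraro 10,676.09 → $10,676; Delacroix 24,021.21 → $24,021; Petrov 17,348.65 → $17,349.
Totals: Bergstrom $7,066 + $5,338 = $12,404; Ferraro $7,066 + $10,676 = $17,742; Delacroix $7,066 + $24,021 = $31,087; Petrov $7,066 + $17,349 = $24,415.

Bergstrom: $12,404 · Ferraro: $17,742 · Delacroix: $31,087 · Petrov: $24,415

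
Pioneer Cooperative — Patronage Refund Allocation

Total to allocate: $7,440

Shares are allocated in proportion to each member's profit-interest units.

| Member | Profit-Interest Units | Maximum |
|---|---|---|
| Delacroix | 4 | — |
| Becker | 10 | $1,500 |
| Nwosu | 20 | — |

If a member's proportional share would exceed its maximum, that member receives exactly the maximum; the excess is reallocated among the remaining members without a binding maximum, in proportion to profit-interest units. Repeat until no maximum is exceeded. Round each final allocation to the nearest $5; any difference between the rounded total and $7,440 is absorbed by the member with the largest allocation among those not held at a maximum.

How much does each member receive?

Delacroix: $990; Becker: $1,500; Nwosu: $4,950

Total profit-interest units = 34.
Proportional shares (ignoring caps): Delacroix 875.29; Becker 2,188.24; Nwosu 4,376.47.
Capped: Becker ($1,500); remaining pool $5,940 reallocated over remaining profit-interest units 24.
Shares after redistribution: Delacroix 990.00 → $990; Nwosu 4,950.00 → $4,950.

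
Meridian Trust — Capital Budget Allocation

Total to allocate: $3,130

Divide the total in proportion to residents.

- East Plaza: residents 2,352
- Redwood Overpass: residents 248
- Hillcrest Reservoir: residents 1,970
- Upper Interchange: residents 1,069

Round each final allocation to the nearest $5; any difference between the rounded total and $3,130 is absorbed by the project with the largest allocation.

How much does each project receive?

East Plaza: $1,300 · Redwood Overpass: $140 · Hillcrest Reservoir: $1,095 · Upper Interchange: $595

Residents total: 5,639.
Proportional shares: East Plaza 2,352/5,639 × $3,130 = 1,305.51; Redwood Overpass 248/5,639 × $3,130 = 137.66; Hillcrest Reservoir 1,970/5,639 × $3,130 = 1,093.47; Upper Interchange 1,069/5,639 × $3,130 = 593.36.
Rounded to nearest $5: East Plaza $1,305; Redwood Overpass $140; Hillcrest Reservoir $1,095; Upper Interchange $595. Sum = $3,135.
Difference $3,130 − $3,135 = −$5 applied to largest allocation (East Plaza): East Plaza becomes $1,300.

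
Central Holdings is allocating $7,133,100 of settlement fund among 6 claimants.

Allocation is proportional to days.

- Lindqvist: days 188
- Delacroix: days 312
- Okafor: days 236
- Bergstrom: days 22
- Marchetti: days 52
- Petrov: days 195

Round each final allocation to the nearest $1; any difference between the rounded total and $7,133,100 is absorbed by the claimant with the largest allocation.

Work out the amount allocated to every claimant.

Lindqvist: $1,334,351 | Delacroix: $2,214,456 | Okafor: $1,675,036 | Bergstrom: $156,147 | Marchetti: $369,076 | Petrov: $1,384,034

Combined days = 1,005.
Unrounded shares: Lindqvist 188/1,005 × $7,133,100 = 1,334,351.04; Delacroix 312/1,005 × $7,133,100 = 2,214,454.93; Okafor 236/1,005 × $7,133,100 = 1,675,036.42; Bergstrom 22/1,005 × $7,133,100 = 156,147.46; Marchetti 52/1,005 × $7,133,100 = 369,075.82; Petrov 195/1,005 × $7,133,100 = 1,384,034.33.
At nearest $1: Lindqvist $1,334,351; Delacroix $2,214,455; Okafor $1,675,036; Bergstrom $156,147; Marchetti $369,076; Petrov $1,384,034. Sum = $7,133,099.
Difference $7,133,100 − $7,133,099 = +$1 applied to largest allocation (Delacroix): Delacroix becomes $2,214,456.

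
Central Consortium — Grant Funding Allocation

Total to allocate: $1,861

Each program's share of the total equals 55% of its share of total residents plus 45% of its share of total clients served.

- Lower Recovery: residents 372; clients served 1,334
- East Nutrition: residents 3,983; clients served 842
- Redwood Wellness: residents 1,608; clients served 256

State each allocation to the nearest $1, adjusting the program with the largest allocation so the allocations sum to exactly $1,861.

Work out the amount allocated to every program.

Lower Recovery: $523 | East Nutrition: $974 | Redwood Wellness: $364

Residents total 5,963; clients served total 2,432.
Combined weights (55% residents + 45% clients served): Lower Recovery 0.2811; East Nutrition 0.5232; Redwood Wellness 0.1957.
Proportional shares: Lower Recovery 523.21; East Nutrition 973.62; Redwood Wellness 364.17.
Rounded to nearest $1: Lower Recovery $523; East Nutrition $974; Redwood Wellness $364. Sum = $1,861.
Rounded total matches; no reconciliation needed.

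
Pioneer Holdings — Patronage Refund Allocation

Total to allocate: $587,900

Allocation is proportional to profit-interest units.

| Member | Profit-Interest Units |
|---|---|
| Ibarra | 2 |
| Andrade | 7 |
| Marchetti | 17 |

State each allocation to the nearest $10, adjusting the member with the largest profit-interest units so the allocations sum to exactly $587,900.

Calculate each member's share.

Total profit-interest units = 2 + 7 + 17 = 26.
Unrounded shares: Ibarra 45,223.08; Andrade 158,280.77; Marchetti 384,396.15.
After rounding ($10): Ibarra $45,220; Andrade $158,280; Marchetti $384,400. Sum = $587,900.
Rounded total matches; no reconciliation needed.

Ibarra: $45,220 | Andrade: $158,280 | Marchetti: $384,400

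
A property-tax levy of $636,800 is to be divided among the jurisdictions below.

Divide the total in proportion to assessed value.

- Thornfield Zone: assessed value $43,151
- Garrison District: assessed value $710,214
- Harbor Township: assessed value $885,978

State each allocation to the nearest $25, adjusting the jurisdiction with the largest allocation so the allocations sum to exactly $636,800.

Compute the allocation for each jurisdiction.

Sum of assessed value: 1,639,343.
Proportional shares: Thornfield Zone 43,151/1,639,343 × $636,800 = 16,761.93; Garrison District 710,214/1,639,343 × $636,800 = 275,881.42; Harbor Township 885,978/1,639,343 × $636,800 = 344,156.65.
Rounded to nearest $25: Thornfield Zone $16,750; Garrison District $275,875; Harbor Township $344,150. Sum = $636,775.
Difference $636,800 − $636,775 = +$25 applied to largest allocation (Harbor Township): Harbor Township becomes $344,175.

Thornfield Zone: $16,750 | Garrison District: $275,875 | Harbor Township: $344,175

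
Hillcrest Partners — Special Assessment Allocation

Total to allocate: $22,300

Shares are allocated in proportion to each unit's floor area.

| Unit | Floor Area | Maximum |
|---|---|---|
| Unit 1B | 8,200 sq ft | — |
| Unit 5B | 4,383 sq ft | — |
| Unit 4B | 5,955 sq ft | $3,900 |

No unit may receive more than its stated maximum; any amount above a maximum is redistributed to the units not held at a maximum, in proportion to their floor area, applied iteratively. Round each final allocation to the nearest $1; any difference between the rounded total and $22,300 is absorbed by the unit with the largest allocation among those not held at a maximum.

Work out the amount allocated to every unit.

Total floor area = 18,538.
Pro-rata shares before constraints: Unit 1B 9,864.06; Unit 5B 5,272.46; Unit 4B 7,163.48.
Capped: Unit 4B ($3,900); residual $18,400 reallocated over remaining floor area 12,583.
Redistributed shares: Unit 1B 11,990.78 → $11,991; Unit 5B 6,409.22 → $6,409.

Unit 1B: $11,991 · Unit 5B: $6,409 · Unit 4B: $3,900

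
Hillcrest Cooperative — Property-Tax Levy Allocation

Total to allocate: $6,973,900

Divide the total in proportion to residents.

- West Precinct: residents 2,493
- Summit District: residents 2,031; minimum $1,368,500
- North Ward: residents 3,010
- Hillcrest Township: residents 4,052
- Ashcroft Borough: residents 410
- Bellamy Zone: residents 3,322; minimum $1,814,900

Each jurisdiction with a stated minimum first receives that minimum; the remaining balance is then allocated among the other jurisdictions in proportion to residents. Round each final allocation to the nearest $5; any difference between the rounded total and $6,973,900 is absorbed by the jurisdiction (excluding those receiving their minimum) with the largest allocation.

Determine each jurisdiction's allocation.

Fund the minimums — Summit District $1,368,500; Bellamy Zone $1,814,900. Residual $3,790,500.
Residual split over remaining residents 9,965: West Precinct 948,290.67 → $948,290; North Ward 1,144,947.82 → $1,144,950; Hillcrest Township 1,541,305.17 → $1,541,305; Ashcroft Borough 155,956.35 → $155,955.

West Precinct: $948,290 | Summit District: $1,368,500 | North Ward: $1,144,950 | Hillcrest Township: $1,541,305 | Ashcroft Borough: $155,955 | Bellamy Zone: $1,814,900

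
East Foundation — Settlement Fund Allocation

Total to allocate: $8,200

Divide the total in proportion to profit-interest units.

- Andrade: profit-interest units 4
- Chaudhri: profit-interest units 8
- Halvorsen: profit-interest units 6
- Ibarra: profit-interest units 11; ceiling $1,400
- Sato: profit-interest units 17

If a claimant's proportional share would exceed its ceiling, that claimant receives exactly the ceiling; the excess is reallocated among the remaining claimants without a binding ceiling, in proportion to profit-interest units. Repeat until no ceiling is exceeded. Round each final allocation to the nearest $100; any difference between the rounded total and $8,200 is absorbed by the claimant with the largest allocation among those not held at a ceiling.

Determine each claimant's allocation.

Sum of profit-interest units: 46.
Unconstrained shares: Andrade 713.04; Chaudhri 1,426.09; Halvorsen 1,069.57; Ibarra 1,960.87; Sato 3,030.43.
Capped: Ibarra ($1,400); residual $6,800 reallocated over remaining profit-interest units 35.
Redistributed shares: Andrade 777.14 → $800; Chaudhri 1,554.29 → $1,600; Halvorsen 1,165.71 → $1,200; Sato 3,302.86 → $3,300.
Rounding difference −$100 applied to Sato → $3,200.

Andrade: $800 · Chaudhri: $1,600 · Halvorsen: $1,200 · Ibarra: $1,400 · Sato: $3,200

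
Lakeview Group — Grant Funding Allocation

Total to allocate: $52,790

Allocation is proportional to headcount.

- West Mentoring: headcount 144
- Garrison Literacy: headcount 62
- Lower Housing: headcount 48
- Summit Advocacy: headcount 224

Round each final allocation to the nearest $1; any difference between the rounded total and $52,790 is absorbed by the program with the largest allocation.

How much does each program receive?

West Mentoring: $15,903; Garrison Literacy: $6,847; Lower Housing: $5,301; Summit Advocacy: $24,739

Headcount total: 478.
Unrounded shares: West Mentoring 144/478 × $52,790 = 15,903.26; Garrison Literacy 62/478 × $52,790 = 6,847.24; Lower Housing 48/478 × $52,790 = 5,301.09; Summit Advocacy 224/478 × $52,790 = 24,738.41.
After rounding ($1): West Mentoring $15,903; Garrison Literacy $6,847; Lower Housing $5,301; Summit Advocacy $24,738. Sum = $52,789.
Difference $52,790 − $52,789 = +$1 applied to largest allocation (Summit Advocacy): Summit Advocacy becomes $24,739.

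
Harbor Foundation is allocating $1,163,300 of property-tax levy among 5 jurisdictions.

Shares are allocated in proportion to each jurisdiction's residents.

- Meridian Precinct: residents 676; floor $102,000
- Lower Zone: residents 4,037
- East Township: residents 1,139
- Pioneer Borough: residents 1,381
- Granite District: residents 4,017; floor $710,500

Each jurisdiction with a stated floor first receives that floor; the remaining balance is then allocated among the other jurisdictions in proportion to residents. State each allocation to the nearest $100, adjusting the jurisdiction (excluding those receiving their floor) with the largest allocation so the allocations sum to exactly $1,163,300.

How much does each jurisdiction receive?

Meridian Precinct: $102,000 · Lower Zone: $216,000 · East Township: $60,900 · Pioneer Borough: $73,900 · Granite District: $710,500

Guaranteed amounts: Meridian Precinct $102,000; Granite District $710,500. Balance $350,800.
Balance split over remaining residents 6,557: Lower Zone 215,979.81 → $216,000; East Township 60,936.59 → $60,900; Pioneer Borough 73,883.61 → $73,900.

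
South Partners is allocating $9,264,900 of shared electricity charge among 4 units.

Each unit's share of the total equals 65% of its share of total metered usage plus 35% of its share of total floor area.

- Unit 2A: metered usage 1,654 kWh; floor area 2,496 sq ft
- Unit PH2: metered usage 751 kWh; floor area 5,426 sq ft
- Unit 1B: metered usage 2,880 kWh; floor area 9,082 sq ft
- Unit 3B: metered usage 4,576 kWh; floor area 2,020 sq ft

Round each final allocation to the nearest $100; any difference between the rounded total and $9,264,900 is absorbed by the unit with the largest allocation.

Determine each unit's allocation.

Totals — metered usage 9,861, floor area 19,024.
Blended shares (65% metered usage + 35% floor area): Unit 2A 0.1549; Unit PH2 0.1493; Unit 1B 0.3569; Unit 3B 0.3388.
Unrounded shares: Unit 2A 1,435,562.86; Unit PH2 1,383,524.07; Unit 1B 3,306,899.44; Unit 3B 3,138,913.63.
After rounding ($100): Unit 2A $1,435,600; Unit PH2 $1,383,500; Unit 1B $3,306,900; Unit 3B $3,138,900. Sum = $9,264,900.
Sum already equals the total — no adjustment.

Unit 2A: $1,435,600 · Unit PH2: $1,383,500 · Unit 1B: $3,306,900 · Unit 3B: $3,138,900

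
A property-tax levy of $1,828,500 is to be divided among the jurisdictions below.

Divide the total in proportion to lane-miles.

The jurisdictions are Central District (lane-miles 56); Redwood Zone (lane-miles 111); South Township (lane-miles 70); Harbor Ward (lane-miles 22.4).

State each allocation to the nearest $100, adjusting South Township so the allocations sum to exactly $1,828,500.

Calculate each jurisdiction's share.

Lane-miles total: 259.4.
Unrounded shares: Central District 56/259.4 × $1,828,500 = 394,741.71; Redwood Zone 111/259.4 × $1,828,500 = 782,434.46; South Township 70/259.4 × $1,828,500 = 493,427.14; Harbor Ward 22.4/259.4 × $1,828,500 = 157,896.68.
At nearest $100: Central District $394,700; Redwood Zone $782,400; South Township $493,400; Harbor Ward $157,900. Sum = $1,828,400.
Difference $1,828,500 − $1,828,400 = +$100 applied to South Township: South Township becomes $493,500.

Central District: $394,700; Redwood Zone: $782,400; South Township: $493,500; Harbor Ward: $157,900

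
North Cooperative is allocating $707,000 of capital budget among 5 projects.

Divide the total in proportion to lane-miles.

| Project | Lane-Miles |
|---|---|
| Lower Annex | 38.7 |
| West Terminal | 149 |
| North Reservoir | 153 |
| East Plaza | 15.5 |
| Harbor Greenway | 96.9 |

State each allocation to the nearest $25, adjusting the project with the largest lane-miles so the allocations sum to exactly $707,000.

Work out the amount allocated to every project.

Sum of lane-miles: 453.1.
Raw shares: Lower Annex 38.7/453.1 × $707,000 = 60,386.01; West Terminal 149/453.1 × $707,000 = 232,493.93; North Reservoir 153/453.1 × $707,000 = 238,735.38; East Plaza 15.5/453.1 × $707,000 = 24,185.61; Harbor Greenway 96.9/453.1 × $707,000 = 151,199.07.
After rounding ($25): Lower Annex $60,375; West Terminal $232,500; North Reservoir $238,725; East Plaza $24,175; Harbor Greenway $151,200. Sum = $706,975.
Difference $707,000 − $706,975 = +$25 applied to largest lane-miles (North Reservoir): North Reservoir becomes $238,750.

Lower Annex: $60,375 · West Terminal: $232,500 · North Reservoir: $238,750 · East Plaza: $24,175 · Harbor Greenway: $151,200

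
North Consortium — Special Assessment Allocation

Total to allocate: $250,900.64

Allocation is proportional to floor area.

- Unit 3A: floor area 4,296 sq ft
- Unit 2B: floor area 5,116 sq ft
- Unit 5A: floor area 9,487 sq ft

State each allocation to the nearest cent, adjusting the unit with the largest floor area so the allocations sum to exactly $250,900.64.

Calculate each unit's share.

Sum of floor area: 4,296 + 5,116 + 9,487 = 18,899.
Pro-rata amounts: Unit 3A 57,033.1314; Unit 2B 67,919.3436; Unit 5A 125,948.1651.
After rounding (cent): Unit 3A $57,033.13; Unit 2B $67,919.34; Unit 5A $125,948.17. Sum = $250,900.64.
Sum already equals the total — no adjustment.

Unit 3A: $57,033.13 | Unit 2B: $67,919.34 | Unit 5A: $125,948.17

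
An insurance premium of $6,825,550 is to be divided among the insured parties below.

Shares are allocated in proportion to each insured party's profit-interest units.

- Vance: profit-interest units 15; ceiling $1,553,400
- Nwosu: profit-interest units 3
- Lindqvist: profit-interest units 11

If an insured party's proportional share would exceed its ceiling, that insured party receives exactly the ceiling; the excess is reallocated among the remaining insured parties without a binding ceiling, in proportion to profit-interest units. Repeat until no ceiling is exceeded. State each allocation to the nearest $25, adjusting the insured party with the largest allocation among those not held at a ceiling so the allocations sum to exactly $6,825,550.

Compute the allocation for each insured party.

Vance: $1,553,400 | Nwosu: $1,129,750 | Lindqvist: $4,142,400

Total profit-interest units = 29.
Unconstrained shares: Vance 3,530,456.90; Nwosu 706,091.38; Lindqvist 2,589,001.72.
Cap binds for Vance ($1,553,400); residual $5,272,150 reallocated over remaining profit-interest units 14.
Redistributed shares: Nwosu 1,129,746.43 → $1,129,750; Lindqvist 4,142,403.57 → $4,142,400.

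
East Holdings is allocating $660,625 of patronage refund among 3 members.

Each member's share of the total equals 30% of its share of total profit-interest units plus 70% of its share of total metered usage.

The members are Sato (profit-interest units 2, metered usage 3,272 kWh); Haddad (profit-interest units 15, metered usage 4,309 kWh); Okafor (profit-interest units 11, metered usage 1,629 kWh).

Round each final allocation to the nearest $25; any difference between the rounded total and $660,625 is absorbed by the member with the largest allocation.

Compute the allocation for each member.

Sato: $178,450 | Haddad: $322,525 | Okafor: $159,650

Totals — profit-interest units 28, metered usage 9,210.
Combined weights (30% profit-interest units + 70% metered usage): Sato 0.2701; Haddad 0.4882; Okafor 0.2417.
Proportional shares: Sato 178,444.58; Haddad 322,528.36; Okafor 159,652.07.
After rounding ($25): Sato $178,450; Haddad $322,525; Okafor $159,650. Sum = $660,625.
Rounded total matches; no reconciliation needed.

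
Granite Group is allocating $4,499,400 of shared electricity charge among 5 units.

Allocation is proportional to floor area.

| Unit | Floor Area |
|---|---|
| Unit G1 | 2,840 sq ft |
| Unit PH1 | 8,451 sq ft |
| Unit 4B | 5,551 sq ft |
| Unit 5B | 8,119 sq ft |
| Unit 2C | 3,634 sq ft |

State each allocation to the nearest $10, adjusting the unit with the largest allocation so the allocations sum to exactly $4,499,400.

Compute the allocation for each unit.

Unit G1: $446,870; Unit PH1: $1,329,750; Unit 4B: $873,450; Unit 5B: $1,277,520; Unit 2C: $571,810

Total floor area = 28,595.
Pro-rata amounts: Unit G1 2,840/28,595 × $4,499,400 = 446,871.69; Unit PH1 8,451/28,595 × $4,499,400 = 1,329,757.98; Unit 4B 5,551/28,595 × $4,499,400 = 873,445.34; Unit 5B 8,119/28,595 × $4,499,400 = 1,277,518.05; Unit 2C 3,634/28,595 × $4,499,400 = 571,806.95.
After rounding ($10): Unit G1 $446,870; Unit PH1 $1,329,760; Unit 4B $873,450; Unit 5B $1,277,520; Unit 2C $571,810. Sum = $4,499,410.
Difference $4,499,400 − $4,499,410 = −$10 applied to largest allocation (Unit PH1): Unit PH1 becomes $1,329,750.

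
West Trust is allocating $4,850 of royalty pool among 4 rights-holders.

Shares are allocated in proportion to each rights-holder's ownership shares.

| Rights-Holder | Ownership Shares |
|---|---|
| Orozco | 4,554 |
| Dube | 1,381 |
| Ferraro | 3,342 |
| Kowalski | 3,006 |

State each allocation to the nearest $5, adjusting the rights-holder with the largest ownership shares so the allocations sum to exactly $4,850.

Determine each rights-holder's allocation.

Orozco: $1,800 | Dube: $545 | Ferraro: $1,320 | Kowalski: $1,185

Sum of ownership shares: 4,554 + 1,381 + 3,342 + 3,006 = 12,283.
Unrounded shares: Orozco 1,798.17; Dube 545.29; Ferraro 1,319.60; Kowalski 1,186.93.
At nearest $5: Orozco $1,800; Dube $545; Ferraro $1,320; Kowalski $1,185. Sum = $4,850.
Rounded total matches; no reconciliation needed.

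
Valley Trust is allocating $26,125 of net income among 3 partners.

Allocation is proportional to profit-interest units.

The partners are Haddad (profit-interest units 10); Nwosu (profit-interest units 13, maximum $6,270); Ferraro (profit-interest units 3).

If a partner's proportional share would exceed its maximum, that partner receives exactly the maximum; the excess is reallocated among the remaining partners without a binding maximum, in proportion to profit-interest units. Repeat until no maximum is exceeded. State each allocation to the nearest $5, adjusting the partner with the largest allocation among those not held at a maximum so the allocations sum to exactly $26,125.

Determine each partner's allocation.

Haddad: $15,275 | Nwosu: $6,270 | Ferraro: $4,580

Combined profit-interest units = 26.
Pro-rata shares before constraints: Haddad 10,048.08; Nwosu 13,062.50; Ferraro 3,014.42.
Held at cap: Nwosu ($6,270); balance $19,855 reallocated over remaining profit-interest units 13.
Remaining shares: Haddad 15,273.08 → $15,275; Ferraro 4,581.92 → $4,580.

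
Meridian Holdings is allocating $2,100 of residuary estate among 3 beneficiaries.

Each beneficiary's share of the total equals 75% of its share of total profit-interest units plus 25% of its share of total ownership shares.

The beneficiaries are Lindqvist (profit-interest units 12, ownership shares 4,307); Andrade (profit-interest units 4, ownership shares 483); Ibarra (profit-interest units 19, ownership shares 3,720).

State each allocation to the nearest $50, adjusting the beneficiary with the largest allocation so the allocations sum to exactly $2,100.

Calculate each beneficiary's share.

Lindqvist: $800; Andrade: $200; Ibarra: $1,100

Profit-interest units total 35; ownership shares total 8,510.
Composite weights (75% profit-interest units + 25% ownership shares): Lindqvist 0.3837; Andrade 0.0999; Ibarra 0.5164.
Pro-rata amounts: Lindqvist 805.71; Andrade 209.80; Ibarra 1,084.49.
Rounded to nearest $50: Lindqvist $800; Andrade $200; Ibarra $1,100. Sum = $2,100.
Sum already equals the total — no adjustment.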